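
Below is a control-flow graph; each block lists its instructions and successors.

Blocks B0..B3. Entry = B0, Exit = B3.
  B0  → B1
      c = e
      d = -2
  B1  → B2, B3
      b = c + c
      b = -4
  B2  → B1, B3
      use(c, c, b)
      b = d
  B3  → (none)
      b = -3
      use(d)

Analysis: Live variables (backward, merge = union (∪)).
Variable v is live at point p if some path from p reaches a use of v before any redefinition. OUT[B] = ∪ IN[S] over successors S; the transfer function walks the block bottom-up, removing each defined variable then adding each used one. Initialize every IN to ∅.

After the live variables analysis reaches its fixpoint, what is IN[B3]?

Fixpoint table:
  B0:   IN={e}   OUT={c, d}
  B1:   IN={c, d}   OUT={b, c, d}
  B2:   IN={b, c, d}   OUT={c, d}
  B3:   IN={d}   OUT={}

B3 is the boundary node: OUT[B3] = {}
Applying B3's transfer function to that OUT value gives IN[B3] (row B3 above).

Answer: {d}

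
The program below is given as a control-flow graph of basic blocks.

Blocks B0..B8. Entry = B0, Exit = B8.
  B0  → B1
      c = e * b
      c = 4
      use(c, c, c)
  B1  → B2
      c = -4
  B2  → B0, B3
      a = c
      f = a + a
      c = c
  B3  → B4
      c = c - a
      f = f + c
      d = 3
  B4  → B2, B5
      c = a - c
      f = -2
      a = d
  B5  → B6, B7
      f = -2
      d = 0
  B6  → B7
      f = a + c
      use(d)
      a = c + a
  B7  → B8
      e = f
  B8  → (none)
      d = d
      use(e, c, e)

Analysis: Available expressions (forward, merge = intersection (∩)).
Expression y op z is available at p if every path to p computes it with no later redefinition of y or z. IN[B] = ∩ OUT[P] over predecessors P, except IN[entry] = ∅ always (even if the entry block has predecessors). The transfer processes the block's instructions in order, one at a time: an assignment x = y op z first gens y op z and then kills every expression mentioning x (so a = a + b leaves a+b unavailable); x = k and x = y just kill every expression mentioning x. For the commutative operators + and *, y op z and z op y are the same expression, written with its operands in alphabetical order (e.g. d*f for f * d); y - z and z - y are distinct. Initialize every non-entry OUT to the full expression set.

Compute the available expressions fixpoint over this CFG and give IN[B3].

Converged values:
  B0:  IN={}  OUT={b*e}
  B1:  IN={b*e}  OUT={b*e}
  B2:  IN={b*e}  OUT={a+a, b*e}
  B3:  IN={a+a, b*e}  OUT={a+a, b*e}
  B4:  IN={a+a, b*e}  OUT={b*e}
  B5:  IN={b*e}  OUT={b*e}
  B6:  IN={b*e}  OUT={b*e}
  B7:  IN={b*e}  OUT={}
  B8:  IN={}  OUT={}

Merge at B3: IN[B3] = OUT[B2] = {a+a, b*e}

Answer: {a+a, b*e}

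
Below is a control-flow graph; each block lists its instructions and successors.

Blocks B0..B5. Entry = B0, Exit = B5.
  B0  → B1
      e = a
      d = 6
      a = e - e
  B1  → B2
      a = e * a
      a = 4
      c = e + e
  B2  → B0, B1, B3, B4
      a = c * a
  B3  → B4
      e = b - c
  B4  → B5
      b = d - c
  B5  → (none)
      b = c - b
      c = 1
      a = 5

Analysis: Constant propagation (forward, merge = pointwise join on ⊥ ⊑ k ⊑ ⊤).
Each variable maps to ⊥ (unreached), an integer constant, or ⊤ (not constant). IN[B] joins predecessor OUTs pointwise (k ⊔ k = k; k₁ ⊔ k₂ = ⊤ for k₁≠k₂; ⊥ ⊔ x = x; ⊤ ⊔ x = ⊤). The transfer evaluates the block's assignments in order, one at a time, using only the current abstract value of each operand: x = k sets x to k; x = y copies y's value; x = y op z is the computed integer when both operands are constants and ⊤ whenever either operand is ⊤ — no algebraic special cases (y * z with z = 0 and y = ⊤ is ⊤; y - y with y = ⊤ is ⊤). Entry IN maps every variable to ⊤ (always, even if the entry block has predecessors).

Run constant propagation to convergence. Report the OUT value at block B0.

Answer: {a: ⊤, b: ⊤, c: ⊤, d: 6, e: ⊤, f: ⊤}

Trace:
Per-block solution:
  B0: | IN=(all ⊤) | OUT={d:6; rest ⊤}
  B1: | IN={d:6; rest ⊤} | OUT={a:4, d:6; rest ⊤}
  B2: | IN={a:4, d:6; rest ⊤} | OUT={d:6; rest ⊤}
  B3: | IN={d:6; rest ⊤} | OUT={d:6; rest ⊤}
  B4: | IN={d:6; rest ⊤} | OUT={d:6; rest ⊤}
  B5: | IN={d:6; rest ⊤} | OUT={a:5, c:1, d:6; rest ⊤}

Merge at B0 (entry node, so the boundary value (all ⊤) is joined with the incoming edge(s)): IN[B0] = (all ⊤) ⊔ OUT[B2] = {a: ⊤, b: ⊤, c: ⊤, d: ⊤, e: ⊤, f: ⊤}
Applying B0's transfer function to that IN value gives OUT[B0] (row B0 above).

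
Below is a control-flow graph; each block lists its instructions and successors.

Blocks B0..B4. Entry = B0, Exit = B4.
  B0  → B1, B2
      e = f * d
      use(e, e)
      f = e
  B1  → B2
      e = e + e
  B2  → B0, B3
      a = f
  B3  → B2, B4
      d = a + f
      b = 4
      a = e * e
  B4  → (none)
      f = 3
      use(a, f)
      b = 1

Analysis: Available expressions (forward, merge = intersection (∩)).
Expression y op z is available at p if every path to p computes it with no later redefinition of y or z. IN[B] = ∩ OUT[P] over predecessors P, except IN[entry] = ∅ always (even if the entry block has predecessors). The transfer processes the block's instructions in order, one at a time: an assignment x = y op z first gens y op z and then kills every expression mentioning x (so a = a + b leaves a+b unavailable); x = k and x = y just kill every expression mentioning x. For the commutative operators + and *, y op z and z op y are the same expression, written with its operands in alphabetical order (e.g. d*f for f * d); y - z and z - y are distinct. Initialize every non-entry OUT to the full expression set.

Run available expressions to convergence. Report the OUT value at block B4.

Converged values:
  B0:   IN={}   OUT={}
  B1:   IN={}   OUT={}
  B2:   IN={}   OUT={}
  B3:   IN={}   OUT={e*e}
  B4:   IN={e*e}   OUT={e*e}

Merge at B4: IN[B4] = OUT[B3] = {e*e}
Applying B4's transfer function to that IN value gives OUT[B4] (row B4 above).

Answer: {e*e}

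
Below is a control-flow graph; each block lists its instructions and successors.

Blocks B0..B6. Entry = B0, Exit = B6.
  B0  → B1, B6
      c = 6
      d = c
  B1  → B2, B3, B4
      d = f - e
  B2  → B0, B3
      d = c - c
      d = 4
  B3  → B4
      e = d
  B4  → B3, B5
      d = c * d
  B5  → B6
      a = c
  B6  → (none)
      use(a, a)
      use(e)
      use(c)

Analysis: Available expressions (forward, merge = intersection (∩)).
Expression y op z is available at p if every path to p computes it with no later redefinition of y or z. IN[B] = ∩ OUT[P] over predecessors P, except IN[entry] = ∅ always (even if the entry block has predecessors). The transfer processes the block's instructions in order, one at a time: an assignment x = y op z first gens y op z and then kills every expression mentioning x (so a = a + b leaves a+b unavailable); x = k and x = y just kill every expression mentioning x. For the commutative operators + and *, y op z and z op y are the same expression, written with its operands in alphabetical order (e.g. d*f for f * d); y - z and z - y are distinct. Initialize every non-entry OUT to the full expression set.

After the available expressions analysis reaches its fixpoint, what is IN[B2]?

Answer: {f-e}

Trace:
Per-block solution:
  B0:   IN={}   OUT={}
  B1:   IN={}   OUT={f-e}
  B2:   IN={f-e}   OUT={c-c, f-e}
  B3:   IN={}   OUT={}
  B4:   IN={}   OUT={}
  B5:   IN={}   OUT={}
  B6:   IN={}   OUT={}

Merge at B2: IN[B2] = OUT[B1] = {f-e}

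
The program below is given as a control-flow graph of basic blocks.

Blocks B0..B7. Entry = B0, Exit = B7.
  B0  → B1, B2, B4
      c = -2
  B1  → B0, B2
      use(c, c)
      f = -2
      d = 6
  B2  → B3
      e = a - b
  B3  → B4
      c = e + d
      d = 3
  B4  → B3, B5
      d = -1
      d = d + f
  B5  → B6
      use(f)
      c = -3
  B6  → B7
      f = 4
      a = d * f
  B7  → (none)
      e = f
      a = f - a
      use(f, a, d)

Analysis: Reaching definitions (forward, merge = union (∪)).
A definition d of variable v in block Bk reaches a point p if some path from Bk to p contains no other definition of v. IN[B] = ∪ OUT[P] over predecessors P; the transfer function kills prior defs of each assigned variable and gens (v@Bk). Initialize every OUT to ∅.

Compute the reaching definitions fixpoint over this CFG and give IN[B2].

Answer: {c@B0, d@B1, f@B1}

Working:
Fixpoint table:
  B0: | IN={c@B0, d@B1, f@B1} | OUT={c@B0, d@B1, f@B1}
  B1: | IN={c@B0, d@B1, f@B1} | OUT={c@B0, d@B1, f@B1}
  B2: | IN={c@B0, d@B1, f@B1} | OUT={c@B0, d@B1, e@B2, f@B1}
  B3: | IN={c@B0, c@B3, d@B1, d@B4, e@B2, f@B1} | OUT={c@B3, d@B3, e@B2, f@B1}
  B4: | IN={c@B0, c@B3, d@B1, d@B3, e@B2, f@B1} | OUT={c@B0, c@B3, d@B4, e@B2, f@B1}
  B5: | IN={c@B0, c@B3, d@B4, e@B2, f@B1} | OUT={c@B5, d@B4, e@B2, f@B1}
  B6: | IN={c@B5, d@B4, e@B2, f@B1} | OUT={a@B6, c@B5, d@B4, e@B2, f@B6}
  B7: | IN={a@B6, c@B5, d@B4, e@B2, f@B6} | OUT={a@B7, c@B5, d@B4, e@B7, f@B6}

Merge at B2: IN[B2] = OUT[B0] ⊔ OUT[B1] = {c@B0, d@B1, f@B1}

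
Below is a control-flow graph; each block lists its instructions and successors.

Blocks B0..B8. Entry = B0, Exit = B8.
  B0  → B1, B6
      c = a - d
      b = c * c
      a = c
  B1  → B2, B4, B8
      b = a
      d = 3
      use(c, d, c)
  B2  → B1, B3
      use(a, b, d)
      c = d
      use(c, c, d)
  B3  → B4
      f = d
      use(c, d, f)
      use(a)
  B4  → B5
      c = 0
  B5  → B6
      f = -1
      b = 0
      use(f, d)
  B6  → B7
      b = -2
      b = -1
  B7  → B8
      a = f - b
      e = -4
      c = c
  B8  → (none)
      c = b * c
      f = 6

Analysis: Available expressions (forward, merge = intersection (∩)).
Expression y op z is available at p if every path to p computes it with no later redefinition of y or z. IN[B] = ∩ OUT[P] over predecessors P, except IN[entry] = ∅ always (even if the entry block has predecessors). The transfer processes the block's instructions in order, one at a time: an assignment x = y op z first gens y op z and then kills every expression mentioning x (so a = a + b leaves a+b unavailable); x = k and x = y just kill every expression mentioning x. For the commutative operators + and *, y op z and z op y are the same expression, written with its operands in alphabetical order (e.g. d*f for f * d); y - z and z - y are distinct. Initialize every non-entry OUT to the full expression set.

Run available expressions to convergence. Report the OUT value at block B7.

Answer: {f-b}

Trace:
Fixpoint table:
  B0:   IN={}   OUT={c*c}
  B1:   IN={}   OUT={}
  B2:   IN={}   OUT={}
  B3:   IN={}   OUT={}
  B4:   IN={}   OUT={}
  B5:   IN={}   OUT={}
  B6:   IN={}   OUT={}
  B7:   IN={}   OUT={f-b}
  B8:   IN={}   OUT={}

Merge at B7: IN[B7] = OUT[B6] = {}
Applying B7's transfer function to that IN value gives OUT[B7] (row B7 above).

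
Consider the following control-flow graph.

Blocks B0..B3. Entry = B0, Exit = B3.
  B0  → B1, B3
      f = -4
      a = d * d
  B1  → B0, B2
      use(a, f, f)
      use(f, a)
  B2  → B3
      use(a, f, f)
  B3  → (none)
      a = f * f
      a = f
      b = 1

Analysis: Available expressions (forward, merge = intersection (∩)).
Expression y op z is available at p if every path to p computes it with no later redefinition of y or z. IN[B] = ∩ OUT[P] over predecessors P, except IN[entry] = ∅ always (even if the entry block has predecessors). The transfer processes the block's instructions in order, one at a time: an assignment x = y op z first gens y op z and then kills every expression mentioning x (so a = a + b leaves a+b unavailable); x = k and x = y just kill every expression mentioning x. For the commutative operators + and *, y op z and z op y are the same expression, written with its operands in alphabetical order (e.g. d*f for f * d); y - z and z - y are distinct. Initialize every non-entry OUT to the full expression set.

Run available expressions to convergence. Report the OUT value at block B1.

Answer: {d*d}

Derivation:
Fixpoint table:
  B0: | IN={} | OUT={d*d}
  B1: | IN={d*d} | OUT={d*d}
  B2: | IN={d*d} | OUT={d*d}
  B3: | IN={d*d} | OUT={d*d, f*f}

Merge at B1: IN[B1] = OUT[B0] = {d*d}
Applying B1's transfer function to that IN value gives OUT[B1] (row B1 above).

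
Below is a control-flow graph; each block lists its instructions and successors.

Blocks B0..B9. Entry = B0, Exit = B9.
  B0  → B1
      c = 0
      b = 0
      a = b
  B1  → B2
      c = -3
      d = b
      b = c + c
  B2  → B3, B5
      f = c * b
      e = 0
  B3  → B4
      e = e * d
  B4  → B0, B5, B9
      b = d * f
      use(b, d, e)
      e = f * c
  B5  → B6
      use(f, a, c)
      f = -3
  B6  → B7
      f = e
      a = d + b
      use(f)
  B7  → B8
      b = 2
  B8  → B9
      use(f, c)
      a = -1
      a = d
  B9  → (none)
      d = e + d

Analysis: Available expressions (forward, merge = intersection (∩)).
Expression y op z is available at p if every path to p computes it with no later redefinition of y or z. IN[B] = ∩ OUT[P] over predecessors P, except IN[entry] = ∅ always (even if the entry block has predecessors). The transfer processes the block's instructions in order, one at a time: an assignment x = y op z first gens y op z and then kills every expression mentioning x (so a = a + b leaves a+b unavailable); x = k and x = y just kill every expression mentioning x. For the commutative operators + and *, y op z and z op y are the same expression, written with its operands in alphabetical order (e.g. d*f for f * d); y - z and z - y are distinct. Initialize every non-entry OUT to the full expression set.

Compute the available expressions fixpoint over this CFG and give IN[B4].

Answer: {b*c, c+c}

Derivation:
Per-block solution:
  B0:   IN={}   OUT={}
  B1:   IN={}   OUT={c+c}
  B2:   IN={c+c}   OUT={b*c, c+c}
  B3:   IN={b*c, c+c}   OUT={b*c, c+c}
  B4:   IN={b*c, c+c}   OUT={c*f, c+c, d*f}
  B5:   IN={c+c}   OUT={c+c}
  B6:   IN={c+c}   OUT={b+d, c+c}
  B7:   IN={b+d, c+c}   OUT={c+c}
  B8:   IN={c+c}   OUT={c+c}
  B9:   IN={c+c}   OUT={c+c}

Merge at B4: IN[B4] = OUT[B3] = {b*c, c+c}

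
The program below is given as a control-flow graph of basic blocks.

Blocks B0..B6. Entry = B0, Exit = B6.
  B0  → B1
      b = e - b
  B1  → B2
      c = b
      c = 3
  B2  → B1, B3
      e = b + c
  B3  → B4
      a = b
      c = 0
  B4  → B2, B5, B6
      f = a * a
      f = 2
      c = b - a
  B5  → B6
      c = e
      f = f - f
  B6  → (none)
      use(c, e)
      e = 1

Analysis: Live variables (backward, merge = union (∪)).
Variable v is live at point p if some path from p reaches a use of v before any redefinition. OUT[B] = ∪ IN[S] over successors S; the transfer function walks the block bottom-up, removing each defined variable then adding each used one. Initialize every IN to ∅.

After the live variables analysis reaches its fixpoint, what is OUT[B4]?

Per-block solution:
  B0: | IN={b, e} | OUT={b}
  B1: | IN={b} | OUT={b, c}
  B2: | IN={b, c} | OUT={b, e}
  B3: | IN={b, e} | OUT={a, b, e}
  B4: | IN={a, b, e} | OUT={b, c, e, f}
  B5: | IN={e, f} | OUT={c, e}
  B6: | IN={c, e} | OUT={}

Merge at B4: OUT[B4] = IN[B2] ⊔ IN[B5] ⊔ IN[B6] = {b, c, e, f}

Answer: {b, c, e, f}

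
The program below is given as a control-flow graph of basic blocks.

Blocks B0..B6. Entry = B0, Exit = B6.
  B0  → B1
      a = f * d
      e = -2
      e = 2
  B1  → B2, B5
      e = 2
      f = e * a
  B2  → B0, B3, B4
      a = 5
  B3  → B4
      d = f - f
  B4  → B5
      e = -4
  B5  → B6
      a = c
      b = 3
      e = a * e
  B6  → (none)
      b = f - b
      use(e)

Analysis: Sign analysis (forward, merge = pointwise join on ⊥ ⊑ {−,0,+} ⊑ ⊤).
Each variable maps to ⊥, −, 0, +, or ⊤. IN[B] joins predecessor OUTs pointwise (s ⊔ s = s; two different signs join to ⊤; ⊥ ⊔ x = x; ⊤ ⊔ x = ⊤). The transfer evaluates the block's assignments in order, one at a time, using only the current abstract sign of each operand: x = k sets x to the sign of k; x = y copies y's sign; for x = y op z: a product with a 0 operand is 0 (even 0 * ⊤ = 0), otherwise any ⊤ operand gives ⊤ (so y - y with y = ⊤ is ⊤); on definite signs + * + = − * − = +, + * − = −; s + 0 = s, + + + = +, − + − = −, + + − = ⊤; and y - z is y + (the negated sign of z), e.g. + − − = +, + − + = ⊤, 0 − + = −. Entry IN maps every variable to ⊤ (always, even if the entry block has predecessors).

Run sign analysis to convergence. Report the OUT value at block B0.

Answer: {a: ⊤, b: ⊤, c: ⊤, d: ⊤, e: +, f: ⊤}

Derivation:
Per-block solution:
  B0: | IN=(all ⊤) | OUT={e:+; rest ⊤}
  B1: | IN={e:+; rest ⊤} | OUT={e:+; rest ⊤}
  B2: | IN={e:+; rest ⊤} | OUT={a:+, e:+; rest ⊤}
  B3: | IN={a:+, e:+; rest ⊤} | OUT={a:+, e:+; rest ⊤}
  B4: | IN={a:+, e:+; rest ⊤} | OUT={a:+, e:-; rest ⊤}
  B5: | IN=(all ⊤) | OUT={b:+; rest ⊤}
  B6: | IN={b:+; rest ⊤} | OUT=(all ⊤)

Merge at B0 (entry node, so the boundary value (all ⊤) is joined with the incoming edge(s)): IN[B0] = (all ⊤) ⊔ OUT[B2] = {a: ⊤, b: ⊤, c: ⊤, d: ⊤, e: ⊤, f: ⊤}
Applying B0's transfer function to that IN value gives OUT[B0] (row B0 above).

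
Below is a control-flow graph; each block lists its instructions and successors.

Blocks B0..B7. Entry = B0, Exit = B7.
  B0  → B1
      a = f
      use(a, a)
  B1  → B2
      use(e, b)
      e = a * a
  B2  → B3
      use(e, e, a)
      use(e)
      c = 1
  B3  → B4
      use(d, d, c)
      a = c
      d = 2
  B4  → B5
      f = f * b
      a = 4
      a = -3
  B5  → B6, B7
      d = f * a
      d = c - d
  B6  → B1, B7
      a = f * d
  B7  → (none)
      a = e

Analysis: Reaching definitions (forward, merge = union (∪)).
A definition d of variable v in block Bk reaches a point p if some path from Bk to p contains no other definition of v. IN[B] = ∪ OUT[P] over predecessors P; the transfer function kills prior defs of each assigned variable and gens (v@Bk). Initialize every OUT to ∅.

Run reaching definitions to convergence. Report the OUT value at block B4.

Converged values:
  B0:   IN={}   OUT={a@B0}
  B1:   IN={a@B0, a@B6, c@B2, d@B5, e@B1, f@B4}   OUT={a@B0, a@B6, c@B2, d@B5, e@B1, f@B4}
  B2:   IN={a@B0, a@B6, c@B2, d@B5, e@B1, f@B4}   OUT={a@B0, a@B6, c@B2, d@B5, e@B1, f@B4}
  B3:   IN={a@B0, a@B6, c@B2, d@B5, e@B1, f@B4}   OUT={a@B3, c@B2, d@B3, e@B1, f@B4}
  B4:   IN={a@B3, c@B2, d@B3, e@B1, f@B4}   OUT={a@B4, c@B2, d@B3, e@B1, f@B4}
  B5:   IN={a@B4, c@B2, d@B3, e@B1, f@B4}   OUT={a@B4, c@B2, d@B5, e@B1, f@B4}
  B6:   IN={a@B4, c@B2, d@B5, e@B1, f@B4}   OUT={a@B6, c@B2, d@B5, e@B1, f@B4}
  B7:   IN={a@B4, a@B6, c@B2, d@B5, e@B1, f@B4}   OUT={a@B7, c@B2, d@B5, e@B1, f@B4}

Merge at B4: IN[B4] = OUT[B3] = {a@B3, c@B2, d@B3, e@B1, f@B4}
Applying B4's transfer function to that IN value gives OUT[B4] (row B4 above).

Answer: {a@B4, c@B2, d@B3, e@B1, f@B4}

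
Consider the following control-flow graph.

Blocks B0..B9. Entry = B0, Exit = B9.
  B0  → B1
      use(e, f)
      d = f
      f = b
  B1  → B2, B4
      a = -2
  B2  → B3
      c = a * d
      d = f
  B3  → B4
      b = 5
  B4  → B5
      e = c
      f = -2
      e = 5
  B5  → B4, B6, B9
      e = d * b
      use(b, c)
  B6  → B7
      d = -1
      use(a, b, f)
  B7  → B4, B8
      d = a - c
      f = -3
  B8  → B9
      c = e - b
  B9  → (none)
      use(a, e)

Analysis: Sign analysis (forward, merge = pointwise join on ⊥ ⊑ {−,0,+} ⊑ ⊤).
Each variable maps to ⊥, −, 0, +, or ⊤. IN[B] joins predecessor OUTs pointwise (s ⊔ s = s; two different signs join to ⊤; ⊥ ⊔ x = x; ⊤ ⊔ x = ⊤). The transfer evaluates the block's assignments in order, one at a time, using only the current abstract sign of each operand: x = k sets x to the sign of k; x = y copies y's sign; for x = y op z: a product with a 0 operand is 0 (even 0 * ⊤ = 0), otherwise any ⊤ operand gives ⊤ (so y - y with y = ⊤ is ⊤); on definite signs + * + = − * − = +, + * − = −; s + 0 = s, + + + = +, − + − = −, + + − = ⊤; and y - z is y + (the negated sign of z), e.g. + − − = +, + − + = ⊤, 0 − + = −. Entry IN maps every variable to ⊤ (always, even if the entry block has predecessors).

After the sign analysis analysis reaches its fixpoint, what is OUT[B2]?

Converged values:
  B0:  IN=(all ⊤)  OUT=(all ⊤)
  B1:  IN=(all ⊤)  OUT={a:-; rest ⊤}
  B2:  IN={a:-; rest ⊤}  OUT={a:-; rest ⊤}
  B3:  IN={a:-; rest ⊤}  OUT={a:-, b:+; rest ⊤}
  B4:  IN={a:-; rest ⊤}  OUT={a:-, e:+, f:-; rest ⊤}
  B5:  IN={a:-, e:+, f:-; rest ⊤}  OUT={a:-, f:-; rest ⊤}
  B6:  IN={a:-, f:-; rest ⊤}  OUT={a:-, d:-, f:-; rest ⊤}
  B7:  IN={a:-, d:-, f:-; rest ⊤}  OUT={a:-, f:-; rest ⊤}
  B8:  IN={a:-, f:-; rest ⊤}  OUT={a:-, f:-; rest ⊤}
  B9:  IN={a:-, f:-; rest ⊤}  OUT={a:-, f:-; rest ⊤}

Merge at B2: IN[B2] = OUT[B1] = {a: -, b: ⊤, c: ⊤, d: ⊤, e: ⊤, f: ⊤}
Applying B2's transfer function to that IN value gives OUT[B2] (row B2 above).

Answer: {a: -, b: ⊤, c: ⊤, d: ⊤, e: ⊤, f: ⊤}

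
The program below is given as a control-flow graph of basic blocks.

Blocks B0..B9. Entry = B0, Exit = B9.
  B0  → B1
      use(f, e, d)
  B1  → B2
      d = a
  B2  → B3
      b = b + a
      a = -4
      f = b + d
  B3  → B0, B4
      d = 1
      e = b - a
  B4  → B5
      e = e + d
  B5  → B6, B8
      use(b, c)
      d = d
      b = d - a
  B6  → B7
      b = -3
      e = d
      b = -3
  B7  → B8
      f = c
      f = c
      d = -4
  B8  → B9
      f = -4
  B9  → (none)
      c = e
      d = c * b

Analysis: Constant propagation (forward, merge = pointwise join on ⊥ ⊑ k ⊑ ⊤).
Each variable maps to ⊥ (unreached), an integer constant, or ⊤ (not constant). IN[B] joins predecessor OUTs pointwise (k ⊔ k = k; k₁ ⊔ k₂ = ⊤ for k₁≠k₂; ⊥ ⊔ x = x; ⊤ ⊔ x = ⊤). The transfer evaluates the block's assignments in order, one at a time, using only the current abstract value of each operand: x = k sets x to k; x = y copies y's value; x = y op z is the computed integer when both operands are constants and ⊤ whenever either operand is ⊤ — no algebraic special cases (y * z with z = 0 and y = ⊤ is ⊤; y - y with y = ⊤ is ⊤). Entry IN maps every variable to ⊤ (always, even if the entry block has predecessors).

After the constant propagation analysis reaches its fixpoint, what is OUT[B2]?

Per-block solution:
  B0: | IN=(all ⊤) | OUT=(all ⊤)
  B1: | IN=(all ⊤) | OUT=(all ⊤)
  B2: | IN=(all ⊤) | OUT={a:-4; rest ⊤}
  B3: | IN={a:-4; rest ⊤} | OUT={a:-4, d:1; rest ⊤}
  B4: | IN={a:-4, d:1; rest ⊤} | OUT={a:-4, d:1; rest ⊤}
  B5: | IN={a:-4, d:1; rest ⊤} | OUT={a:-4, b:5, d:1; rest ⊤}
  B6: | IN={a:-4, b:5, d:1; rest ⊤} | OUT={a:-4, b:-3, d:1, e:1; rest ⊤}
  B7: | IN={a:-4, b:-3, d:1, e:1; rest ⊤} | OUT={a:-4, b:-3, d:-4, e:1; rest ⊤}
  B8: | IN={a:-4; rest ⊤} | OUT={a:-4, f:-4; rest ⊤}
  B9: | IN={a:-4, f:-4; rest ⊤} | OUT={a:-4, f:-4; rest ⊤}

Merge at B2: IN[B2] = OUT[B1] = {a: ⊤, b: ⊤, c: ⊤, d: ⊤, e: ⊤, f: ⊤}
Applying B2's transfer function to that IN value gives OUT[B2] (row B2 above).

Answer: {a: -4, b: ⊤, c: ⊤, d: ⊤, e: ⊤, f: ⊤}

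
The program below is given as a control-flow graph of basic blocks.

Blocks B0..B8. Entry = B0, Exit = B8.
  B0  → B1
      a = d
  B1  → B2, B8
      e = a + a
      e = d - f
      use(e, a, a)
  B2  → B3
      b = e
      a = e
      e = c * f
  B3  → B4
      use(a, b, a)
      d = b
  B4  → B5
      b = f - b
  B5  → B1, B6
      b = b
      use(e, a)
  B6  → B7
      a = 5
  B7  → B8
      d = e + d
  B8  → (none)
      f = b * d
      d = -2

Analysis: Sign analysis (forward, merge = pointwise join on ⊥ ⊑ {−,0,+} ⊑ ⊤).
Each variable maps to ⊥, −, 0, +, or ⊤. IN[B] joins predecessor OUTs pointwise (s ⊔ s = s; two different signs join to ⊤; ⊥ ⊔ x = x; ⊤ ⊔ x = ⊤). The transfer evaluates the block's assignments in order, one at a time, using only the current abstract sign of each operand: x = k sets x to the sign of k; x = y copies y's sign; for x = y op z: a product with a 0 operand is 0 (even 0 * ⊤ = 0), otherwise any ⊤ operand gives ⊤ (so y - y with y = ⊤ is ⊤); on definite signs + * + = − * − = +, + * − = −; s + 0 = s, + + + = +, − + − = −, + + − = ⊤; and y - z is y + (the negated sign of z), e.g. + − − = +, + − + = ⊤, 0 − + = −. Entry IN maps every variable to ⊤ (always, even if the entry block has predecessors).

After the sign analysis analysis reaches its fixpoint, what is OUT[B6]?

Answer: {a: +, b: ⊤, c: ⊤, d: ⊤, e: ⊤, f: ⊤}

Derivation:
Converged values:
  B0:   IN=(all ⊤)   OUT=(all ⊤)
  B1:   IN=(all ⊤)   OUT=(all ⊤)
  B2:   IN=(all ⊤)   OUT=(all ⊤)
  B3:   IN=(all ⊤)   OUT=(all ⊤)
  B4:   IN=(all ⊤)   OUT=(all ⊤)
  B5:   IN=(all ⊤)   OUT=(all ⊤)
  B6:   IN=(all ⊤)   OUT={a:+; rest ⊤}
  B7:   IN={a:+; rest ⊤}   OUT={a:+; rest ⊤}
  B8:   IN=(all ⊤)   OUT={d:-; rest ⊤}

Merge at B6: IN[B6] = OUT[B5] = {a: ⊤, b: ⊤, c: ⊤, d: ⊤, e: ⊤, f: ⊤}
Applying B6's transfer function to that IN value gives OUT[B6] (row B6 above).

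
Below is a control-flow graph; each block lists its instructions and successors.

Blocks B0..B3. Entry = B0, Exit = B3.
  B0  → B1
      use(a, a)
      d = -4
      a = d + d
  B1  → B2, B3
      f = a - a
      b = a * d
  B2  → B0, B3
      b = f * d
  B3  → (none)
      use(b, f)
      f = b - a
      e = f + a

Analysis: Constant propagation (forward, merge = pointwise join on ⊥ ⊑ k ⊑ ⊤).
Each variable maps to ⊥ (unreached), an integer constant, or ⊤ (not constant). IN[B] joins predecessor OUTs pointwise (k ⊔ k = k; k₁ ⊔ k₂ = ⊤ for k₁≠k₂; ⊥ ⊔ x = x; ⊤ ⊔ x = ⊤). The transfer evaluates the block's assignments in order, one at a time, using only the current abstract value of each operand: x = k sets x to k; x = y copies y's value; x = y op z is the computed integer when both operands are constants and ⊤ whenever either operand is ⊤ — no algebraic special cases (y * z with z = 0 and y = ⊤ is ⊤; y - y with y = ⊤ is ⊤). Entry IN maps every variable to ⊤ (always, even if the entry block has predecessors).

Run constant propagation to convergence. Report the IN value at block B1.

Per-block solution:
  B0: | IN=(all ⊤) | OUT={a:-8, d:-4; rest ⊤}
  B1: | IN={a:-8, d:-4; rest ⊤} | OUT={a:-8, b:32, d:-4, f:0; rest ⊤}
  B2: | IN={a:-8, b:32, d:-4, f:0; rest ⊤} | OUT={a:-8, b:0, d:-4, f:0; rest ⊤}
  B3: | IN={a:-8, d:-4, f:0; rest ⊤} | OUT={a:-8, d:-4; rest ⊤}

Merge at B1: IN[B1] = OUT[B0] = {a: -8, b: ⊤, c: ⊤, d: -4, e: ⊤, f: ⊤}

Answer: {a: -8, b: ⊤, c: ⊤, d: -4, e: ⊤, f: ⊤}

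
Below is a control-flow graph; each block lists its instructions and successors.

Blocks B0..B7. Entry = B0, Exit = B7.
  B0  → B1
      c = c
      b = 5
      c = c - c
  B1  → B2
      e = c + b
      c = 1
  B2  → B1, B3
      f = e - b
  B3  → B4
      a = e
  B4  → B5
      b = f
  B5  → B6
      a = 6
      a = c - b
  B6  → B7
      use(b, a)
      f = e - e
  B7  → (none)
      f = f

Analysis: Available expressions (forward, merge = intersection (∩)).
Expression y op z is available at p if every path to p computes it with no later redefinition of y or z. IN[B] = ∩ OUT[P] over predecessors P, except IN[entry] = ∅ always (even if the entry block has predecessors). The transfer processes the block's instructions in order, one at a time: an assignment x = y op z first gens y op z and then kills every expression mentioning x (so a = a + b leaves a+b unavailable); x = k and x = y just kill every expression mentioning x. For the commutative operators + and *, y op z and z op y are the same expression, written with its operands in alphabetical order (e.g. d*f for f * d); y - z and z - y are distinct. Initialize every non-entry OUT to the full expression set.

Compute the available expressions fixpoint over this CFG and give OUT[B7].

Answer: {c-b, e-e}

Working:
Converged values:
  B0:   IN={}   OUT={}
  B1:   IN={}   OUT={}
  B2:   IN={}   OUT={e-b}
  B3:   IN={e-b}   OUT={e-b}
  B4:   IN={e-b}   OUT={}
  B5:   IN={}   OUT={c-b}
  B6:   IN={c-b}   OUT={c-b, e-e}
  B7:   IN={c-b, e-e}   OUT={c-b, e-e}

Merge at B7: IN[B7] = OUT[B6] = {c-b, e-e}
Applying B7's transfer function to that IN value gives OUT[B7] (row B7 above).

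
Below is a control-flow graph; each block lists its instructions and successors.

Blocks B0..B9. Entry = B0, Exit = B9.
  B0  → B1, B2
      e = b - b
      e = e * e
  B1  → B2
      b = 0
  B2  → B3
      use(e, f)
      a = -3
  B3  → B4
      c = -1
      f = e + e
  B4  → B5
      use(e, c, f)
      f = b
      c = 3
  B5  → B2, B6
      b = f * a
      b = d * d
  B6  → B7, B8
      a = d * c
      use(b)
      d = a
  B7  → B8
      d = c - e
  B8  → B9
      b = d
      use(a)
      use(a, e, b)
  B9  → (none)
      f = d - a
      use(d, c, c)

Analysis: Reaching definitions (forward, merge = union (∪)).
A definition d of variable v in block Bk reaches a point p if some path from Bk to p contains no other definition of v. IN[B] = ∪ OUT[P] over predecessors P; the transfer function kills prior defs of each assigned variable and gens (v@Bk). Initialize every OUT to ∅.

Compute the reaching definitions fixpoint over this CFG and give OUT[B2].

Answer: {a@B2, b@B1, b@B5, c@B4, e@B0, f@B4}

Trace:
Per-block solution:
  B0: | IN={} | OUT={e@B0}
  B1: | IN={e@B0} | OUT={b@B1, e@B0}
  B2: | IN={a@B2, b@B1, b@B5, c@B4, e@B0, f@B4} | OUT={a@B2, b@B1, b@B5, c@B4, e@B0, f@B4}
  B3: | IN={a@B2, b@B1, b@B5, c@B4, e@B0, f@B4} | OUT={a@B2, b@B1, b@B5, c@B3, e@B0, f@B3}
  B4: | IN={a@B2, b@B1, b@B5, c@B3, e@B0, f@B3} | OUT={a@B2, b@B1, b@B5, c@B4, e@B0, f@B4}
  B5: | IN={a@B2, b@B1, b@B5, c@B4, e@B0, f@B4} | OUT={a@B2, b@B5, c@B4, e@B0, f@B4}
  B6: | IN={a@B2, b@B5, c@B4, e@B0, f@B4} | OUT={a@B6, b@B5, c@B4, d@B6, e@B0, f@B4}
  B7: | IN={a@B6, b@B5, c@B4, d@B6, e@B0, f@B4} | OUT={a@B6, b@B5, c@B4, d@B7, e@B0, f@B4}
  B8: | IN={a@B6, b@B5, c@B4, d@B6, d@B7, e@B0, f@B4} | OUT={a@B6, b@B8, c@B4, d@B6, d@B7, e@B0, f@B4}
  B9: | IN={a@B6, b@B8, c@B4, d@B6, d@B7, e@B0, f@B4} | OUT={a@B6, b@B8, c@B4, d@B6, d@B7, e@B0, f@B9}

Merge at B2: IN[B2] = OUT[B0] ⊔ OUT[B1] ⊔ OUT[B5] = {a@B2, b@B1, b@B5, c@B4, e@B0, f@B4}
Applying B2's transfer function to that IN value gives OUT[B2] (row B2 above).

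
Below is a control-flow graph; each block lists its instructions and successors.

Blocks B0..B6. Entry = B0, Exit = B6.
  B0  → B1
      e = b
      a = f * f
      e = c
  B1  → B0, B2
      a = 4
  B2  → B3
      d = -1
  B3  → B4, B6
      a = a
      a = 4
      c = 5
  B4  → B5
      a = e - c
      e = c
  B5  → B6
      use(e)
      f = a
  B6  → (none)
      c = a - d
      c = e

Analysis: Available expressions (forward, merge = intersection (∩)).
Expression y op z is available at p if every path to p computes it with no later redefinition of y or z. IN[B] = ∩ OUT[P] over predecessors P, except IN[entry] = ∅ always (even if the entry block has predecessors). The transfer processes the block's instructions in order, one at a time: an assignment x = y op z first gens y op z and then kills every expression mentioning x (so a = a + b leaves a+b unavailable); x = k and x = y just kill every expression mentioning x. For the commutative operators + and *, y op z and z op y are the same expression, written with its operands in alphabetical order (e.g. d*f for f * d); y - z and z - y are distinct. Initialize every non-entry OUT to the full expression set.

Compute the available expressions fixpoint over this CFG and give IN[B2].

Answer: {f*f}

Derivation:
Fixpoint table:
  B0: | IN={} | OUT={f*f}
  B1: | IN={f*f} | OUT={f*f}
  B2: | IN={f*f} | OUT={f*f}
  B3: | IN={f*f} | OUT={f*f}
  B4: | IN={f*f} | OUT={f*f}
  B5: | IN={f*f} | OUT={}
  B6: | IN={} | OUT={a-d}

Merge at B2: IN[B2] = OUT[B1] = {f*f}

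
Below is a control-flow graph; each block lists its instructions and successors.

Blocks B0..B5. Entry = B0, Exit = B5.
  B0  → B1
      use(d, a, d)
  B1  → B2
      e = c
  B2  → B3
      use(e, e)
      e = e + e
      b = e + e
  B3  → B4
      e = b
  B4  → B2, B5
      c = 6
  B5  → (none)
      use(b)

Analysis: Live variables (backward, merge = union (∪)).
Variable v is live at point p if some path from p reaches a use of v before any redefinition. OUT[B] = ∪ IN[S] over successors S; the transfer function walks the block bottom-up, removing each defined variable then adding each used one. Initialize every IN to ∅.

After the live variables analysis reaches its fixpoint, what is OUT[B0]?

Answer: {c}

Working:
Converged values:
  B0:   IN={a, c, d}   OUT={c}
  B1:   IN={c}   OUT={e}
  B2:   IN={e}   OUT={b}
  B3:   IN={b}   OUT={b, e}
  B4:   IN={b, e}   OUT={b, e}
  B5:   IN={b}   OUT={}

Merge at B0: OUT[B0] = IN[B1] = {c}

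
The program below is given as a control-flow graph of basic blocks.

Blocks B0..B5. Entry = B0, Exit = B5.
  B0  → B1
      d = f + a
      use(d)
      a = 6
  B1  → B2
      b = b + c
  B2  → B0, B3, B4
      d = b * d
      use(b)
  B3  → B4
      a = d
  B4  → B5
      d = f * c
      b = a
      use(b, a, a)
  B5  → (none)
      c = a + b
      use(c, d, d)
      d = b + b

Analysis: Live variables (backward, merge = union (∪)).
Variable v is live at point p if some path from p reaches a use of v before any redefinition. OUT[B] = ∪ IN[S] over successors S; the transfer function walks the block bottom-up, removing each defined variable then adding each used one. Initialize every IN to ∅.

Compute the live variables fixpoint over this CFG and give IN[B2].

Converged values:
  B0:  IN={a, b, c, f}  OUT={a, b, c, d, f}
  B1:  IN={a, b, c, d, f}  OUT={a, b, c, d, f}
  B2:  IN={a, b, c, d, f}  OUT={a, b, c, d, f}
  B3:  IN={c, d, f}  OUT={a, c, f}
  B4:  IN={a, c, f}  OUT={a, b, d}
  B5:  IN={a, b, d}  OUT={}

Merge at B2: OUT[B2] = IN[B0] ⊔ IN[B3] ⊔ IN[B4] = {a, b, c, d, f}
Applying B2's transfer function to that OUT value gives IN[B2] (row B2 above).

Answer: {a, b, c, d, f}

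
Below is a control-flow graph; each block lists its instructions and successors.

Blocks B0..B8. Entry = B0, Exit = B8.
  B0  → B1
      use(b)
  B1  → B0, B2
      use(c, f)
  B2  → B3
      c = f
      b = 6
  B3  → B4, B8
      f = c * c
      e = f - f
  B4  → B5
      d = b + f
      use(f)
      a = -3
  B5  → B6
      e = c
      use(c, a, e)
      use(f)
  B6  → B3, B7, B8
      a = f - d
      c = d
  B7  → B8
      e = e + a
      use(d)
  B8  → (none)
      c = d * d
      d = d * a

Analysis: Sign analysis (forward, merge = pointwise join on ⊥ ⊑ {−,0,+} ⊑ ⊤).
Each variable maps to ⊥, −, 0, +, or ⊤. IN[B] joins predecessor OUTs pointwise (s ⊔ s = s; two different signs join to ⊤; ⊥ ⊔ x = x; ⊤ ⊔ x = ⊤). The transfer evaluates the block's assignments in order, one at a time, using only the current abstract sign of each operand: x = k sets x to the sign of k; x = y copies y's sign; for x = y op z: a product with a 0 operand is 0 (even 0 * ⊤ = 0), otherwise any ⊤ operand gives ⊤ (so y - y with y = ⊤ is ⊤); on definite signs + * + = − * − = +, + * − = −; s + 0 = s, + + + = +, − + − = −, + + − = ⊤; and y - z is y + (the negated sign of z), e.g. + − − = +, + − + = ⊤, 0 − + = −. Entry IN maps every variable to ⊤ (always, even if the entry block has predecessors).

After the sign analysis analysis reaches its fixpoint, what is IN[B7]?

Answer: {a: ⊤, b: +, c: ⊤, d: ⊤, e: ⊤, f: ⊤}

Trace:
Per-block solution:
  B0:   IN=(all ⊤)   OUT=(all ⊤)
  B1:   IN=(all ⊤)   OUT=(all ⊤)
  B2:   IN=(all ⊤)   OUT={b:+; rest ⊤}
  B3:   IN={b:+; rest ⊤}   OUT={b:+; rest ⊤}
  B4:   IN={b:+; rest ⊤}   OUT={a:-, b:+; rest ⊤}
  B5:   IN={a:-, b:+; rest ⊤}   OUT={a:-, b:+; rest ⊤}
  B6:   IN={a:-, b:+; rest ⊤}   OUT={b:+; rest ⊤}
  B7:   IN={b:+; rest ⊤}   OUT={b:+; rest ⊤}
  B8:   IN={b:+; rest ⊤}   OUT={b:+; rest ⊤}

Merge at B7: IN[B7] = OUT[B6] = {a: ⊤, b: +, c: ⊤, d: ⊤, e: ⊤, f: ⊤}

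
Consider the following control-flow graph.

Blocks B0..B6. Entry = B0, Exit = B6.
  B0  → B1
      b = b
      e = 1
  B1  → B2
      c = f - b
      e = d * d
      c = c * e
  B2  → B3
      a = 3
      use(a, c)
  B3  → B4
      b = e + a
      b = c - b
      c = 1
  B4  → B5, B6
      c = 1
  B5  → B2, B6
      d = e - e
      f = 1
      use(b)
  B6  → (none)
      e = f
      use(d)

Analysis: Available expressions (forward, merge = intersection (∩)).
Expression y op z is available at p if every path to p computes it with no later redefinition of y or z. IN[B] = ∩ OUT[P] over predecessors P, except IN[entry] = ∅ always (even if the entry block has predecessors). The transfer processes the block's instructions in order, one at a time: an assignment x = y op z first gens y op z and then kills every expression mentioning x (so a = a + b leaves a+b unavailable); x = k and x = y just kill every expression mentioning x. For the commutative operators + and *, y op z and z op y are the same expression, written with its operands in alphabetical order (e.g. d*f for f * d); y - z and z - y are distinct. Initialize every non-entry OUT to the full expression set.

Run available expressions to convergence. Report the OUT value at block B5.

Fixpoint table:
  B0:  IN={}  OUT={}
  B1:  IN={}  OUT={d*d, f-b}
  B2:  IN={}  OUT={}
  B3:  IN={}  OUT={a+e}
  B4:  IN={a+e}  OUT={a+e}
  B5:  IN={a+e}  OUT={a+e, e-e}
  B6:  IN={a+e}  OUT={}

Merge at B5: IN[B5] = OUT[B4] = {a+e}
Applying B5's transfer function to that IN value gives OUT[B5] (row B5 above).

Answer: {a+e, e-e}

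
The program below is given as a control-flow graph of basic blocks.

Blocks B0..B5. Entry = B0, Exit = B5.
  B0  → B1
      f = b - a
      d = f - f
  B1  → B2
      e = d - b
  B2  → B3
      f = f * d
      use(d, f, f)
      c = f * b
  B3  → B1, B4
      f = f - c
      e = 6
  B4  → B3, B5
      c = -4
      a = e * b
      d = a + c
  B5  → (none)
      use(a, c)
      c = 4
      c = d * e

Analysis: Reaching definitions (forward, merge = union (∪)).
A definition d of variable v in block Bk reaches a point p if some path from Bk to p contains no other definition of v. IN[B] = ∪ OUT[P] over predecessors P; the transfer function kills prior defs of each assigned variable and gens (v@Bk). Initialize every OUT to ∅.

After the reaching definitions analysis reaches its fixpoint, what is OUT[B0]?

Answer: {d@B0, f@B0}

Derivation:
Converged values:
  B0:   IN={}   OUT={d@B0, f@B0}
  B1:   IN={a@B4, c@B2, c@B4, d@B0, d@B4, e@B3, f@B0, f@B3}   OUT={a@B4, c@B2, c@B4, d@B0, d@B4, e@B1, f@B0, f@B3}
  B2:   IN={a@B4, c@B2, c@B4, d@B0, d@B4, e@B1, f@B0, f@B3}   OUT={a@B4, c@B2, d@B0, d@B4, e@B1, f@B2}
  B3:   IN={a@B4, c@B2, c@B4, d@B0, d@B4, e@B1, e@B3, f@B2, f@B3}   OUT={a@B4, c@B2, c@B4, d@B0, d@B4, e@B3, f@B3}
  B4:   IN={a@B4, c@B2, c@B4, d@B0, d@B4, e@B3, f@B3}   OUT={a@B4, c@B4, d@B4, e@B3, f@B3}
  B5:   IN={a@B4, c@B4, d@B4, e@B3, f@B3}   OUT={a@B4, c@B5, d@B4, e@B3, f@B3}

B0 is the boundary node: IN[B0] = {}
Applying B0's transfer function to that IN value gives OUT[B0] (row B0 above).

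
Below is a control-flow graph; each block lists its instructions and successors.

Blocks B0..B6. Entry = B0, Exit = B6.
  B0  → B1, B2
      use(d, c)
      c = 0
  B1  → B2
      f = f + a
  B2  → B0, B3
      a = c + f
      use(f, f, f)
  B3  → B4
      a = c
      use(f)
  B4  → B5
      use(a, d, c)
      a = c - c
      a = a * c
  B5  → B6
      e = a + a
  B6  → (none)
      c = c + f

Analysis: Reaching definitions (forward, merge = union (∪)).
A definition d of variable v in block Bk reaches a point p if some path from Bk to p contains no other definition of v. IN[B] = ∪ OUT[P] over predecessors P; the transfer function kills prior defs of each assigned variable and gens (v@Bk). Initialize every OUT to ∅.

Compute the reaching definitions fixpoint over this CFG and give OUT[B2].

Fixpoint table:
  B0:  IN={a@B2, c@B0, f@B1}  OUT={a@B2, c@B0, f@B1}
  B1:  IN={a@B2, c@B0, f@B1}  OUT={a@B2, c@B0, f@B1}
  B2:  IN={a@B2, c@B0, f@B1}  OUT={a@B2, c@B0, f@B1}
  B3:  IN={a@B2, c@B0, f@B1}  OUT={a@B3, c@B0, f@B1}
  B4:  IN={a@B3, c@B0, f@B1}  OUT={a@B4, c@B0, f@B1}
  B5:  IN={a@B4, c@B0, f@B1}  OUT={a@B4, c@B0, e@B5, f@B1}
  B6:  IN={a@B4, c@B0, e@B5, f@B1}  OUT={a@B4, c@B6, e@B5, f@B1}

Merge at B2: IN[B2] = OUT[B0] ⊔ OUT[B1] = {a@B2, c@B0, f@B1}
Applying B2's transfer function to that IN value gives OUT[B2] (row B2 above).

Answer: {a@B2, c@B0, f@B1}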